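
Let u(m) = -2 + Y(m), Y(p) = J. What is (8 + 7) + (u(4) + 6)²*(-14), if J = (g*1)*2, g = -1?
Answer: -41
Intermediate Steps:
J = -2 (J = -1*1*2 = -1*2 = -2)
Y(p) = -2
u(m) = -4 (u(m) = -2 - 2 = -4)
(8 + 7) + (u(4) + 6)²*(-14) = (8 + 7) + (-4 + 6)²*(-14) = 15 + 2²*(-14) = 15 + 4*(-14) = 15 - 56 = -41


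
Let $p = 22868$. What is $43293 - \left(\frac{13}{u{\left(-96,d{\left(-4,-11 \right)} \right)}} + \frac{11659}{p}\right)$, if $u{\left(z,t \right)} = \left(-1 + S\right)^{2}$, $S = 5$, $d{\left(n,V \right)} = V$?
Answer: $\frac{3959976339}{91472} \approx 43292.0$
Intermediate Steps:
$u{\left(z,t \right)} = 16$ ($u{\left(z,t \right)} = \left(-1 + 5\right)^{2} = 4^{2} = 16$)
$43293 - \left(\frac{13}{u{\left(-96,d{\left(-4,-11 \right)} \right)}} + \frac{11659}{p}\right) = 43293 - \left(\frac{13}{16} + \frac{11659}{22868}\right) = 43293 - \frac{120957}{91472} = \frac{3959976339}{91472}$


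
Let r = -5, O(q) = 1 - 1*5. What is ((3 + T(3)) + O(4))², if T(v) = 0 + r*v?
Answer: 256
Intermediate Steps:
O(q) = -4 (O(q) = 1 - 5 = -4)
T(v) = -5*v (T(v) = 0 - 5*v = -5*v)
((3 + T(3)) + O(4))² = ((3 - 5*3) - 4)² = ((3 - 15) - 4)² = (-12 - 4)² = (-16)² = 256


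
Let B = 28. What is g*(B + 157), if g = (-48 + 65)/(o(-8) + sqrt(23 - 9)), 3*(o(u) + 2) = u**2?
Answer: 273615/1619 - 28305*sqrt(14)/3238 ≈ 136.29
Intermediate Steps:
o(u) = -2 + u**2/3
g = 17/(58/3 + sqrt(14)) (g = (-48 + 65)/((-2 + (1/3)*(-8)**2) + sqrt(23 - 9)) = 17/((-2 + (1/3)*64) + sqrt(14)) = 17/((-2 + 64/3) + sqrt(14)) = 17/(58/3 + sqrt(14)) ≈ 0.73673)
g*(B + 157) = (1479/1619 - 153*sqrt(14)/3238)*(28 + 157) = (1479/1619 - 153*sqrt(14)/3238)*185 = 273615/1619 - 28305*sqrt(14)/3238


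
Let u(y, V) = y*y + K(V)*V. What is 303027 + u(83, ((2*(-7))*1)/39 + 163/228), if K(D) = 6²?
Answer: 76552417/247 ≈ 3.0993e+5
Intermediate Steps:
K(D) = 36
u(y, V) = y² + 36*V (u(y, V) = y*y + 36*V = y² + 36*V)
303027 + u(83, ((2*(-7))*1)/39 + 163/228) = 303027 + (83² + 36*(((2*(-7))*1)/39 + 163/228)) = 303027 + (6889 + 36*(-14*1*(1/39) + 163*(1/228))) = 303027 + (6889 + 36*(-14*1/39 + 163/228)) = 303027 + (6889 + 36*(-14/39 + 163/228)) = 303027 + (6889 + 36*(1055/2964)) = 303027 + (6889 + 3165/247) = 303027 + 1704748/247 = 76552417/247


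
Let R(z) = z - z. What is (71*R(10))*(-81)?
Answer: 0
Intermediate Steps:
R(z) = 0
(71*R(10))*(-81) = (71*0)*(-81) = 0*(-81) = 0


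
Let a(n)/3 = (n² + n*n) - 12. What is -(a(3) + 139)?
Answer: -157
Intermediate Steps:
a(n) = -36 + 6*n² (a(n) = 3*((n² + n*n) - 12) = 3*((n² + n²) - 12) = 3*(2*n² - 12) = 3*(-12 + 2*n²) = -36 + 6*n²)
-(a(3) + 139) = -((-36 + 6*3²) + 139) = -((-36 + 6*9) + 139) = -((-36 + 54) + 139) = -(18 + 139) = -1*157 = -157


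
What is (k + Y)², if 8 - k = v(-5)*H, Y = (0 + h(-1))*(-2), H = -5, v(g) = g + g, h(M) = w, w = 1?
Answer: 1936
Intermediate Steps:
h(M) = 1
v(g) = 2*g
Y = -2 (Y = (0 + 1)*(-2) = 1*(-2) = -2)
k = -42 (k = 8 - 2*(-5)*(-5) = 8 - (-10)*(-5) = 8 - 1*50 = 8 - 50 = -42)
(k + Y)² = (-42 - 2)² = (-44)² = 1936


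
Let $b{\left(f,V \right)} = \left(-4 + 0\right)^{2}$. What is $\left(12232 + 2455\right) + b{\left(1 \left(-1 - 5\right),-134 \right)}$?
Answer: $14703$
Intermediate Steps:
$b{\left(f,V \right)} = 16$ ($b{\left(f,V \right)} = \left(-4\right)^{2} = 16$)
$\left(12232 + 2455\right) + b{\left(1 \left(-1 - 5\right),-134 \right)} = \left(12232 + 2455\right) + 16 = 14687 + 16 = 14703$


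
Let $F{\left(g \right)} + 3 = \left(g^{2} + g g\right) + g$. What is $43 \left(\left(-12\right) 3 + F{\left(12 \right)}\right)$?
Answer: $11223$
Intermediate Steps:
$F{\left(g \right)} = -3 + g + 2 g^{2}$ ($F{\left(g \right)} = -3 + \left(\left(g^{2} + g g\right) + g\right) = -3 + \left(\left(g^{2} + g^{2}\right) + g\right) = -3 + \left(2 g^{2} + g\right) = -3 + \left(g + 2 g^{2}\right) = -3 + g + 2 g^{2}$)
$43 \left(\left(-12\right) 3 + F{\left(12 \right)}\right) = 43 \left(\left(-12\right) 3 + \left(-3 + 12 + 2 \cdot 12^{2}\right)\right) = 43 \left(-36 + \left(-3 + 12 + 2 \cdot 144\right)\right) = 43 \left(-36 + \left(-3 + 12 + 288\right)\right) = 43 \left(-36 + 297\right) = 43 \cdot 261 = 11223$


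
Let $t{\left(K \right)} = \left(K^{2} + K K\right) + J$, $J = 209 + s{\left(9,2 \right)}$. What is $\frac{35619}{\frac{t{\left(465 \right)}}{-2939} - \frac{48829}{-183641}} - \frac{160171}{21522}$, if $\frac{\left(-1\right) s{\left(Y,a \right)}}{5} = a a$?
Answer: $- \frac{213224214287216405}{853419938557848} \approx -249.85$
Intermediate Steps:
$s{\left(Y,a \right)} = - 5 a^{2}$ ($s{\left(Y,a \right)} = - 5 a a = - 5 a^{2}$)
$J = 189$ ($J = 209 - 5 \cdot 2^{2} = 209 - 20 = 189$)
$t{\left(K \right)} = 189 + 2 K^{2}$ ($t{\left(K \right)} = \left(K^{2} + K K\right) + 189 = \left(K^{2} + K^{2}\right) + 189 = 2 K^{2} + 189 = 189 + 2 K^{2}$)
$\frac{35619}{\frac{t{\left(465 \right)}}{-2939} - \frac{48829}{-183641}} - \frac{160171}{21522} = \frac{35619}{\frac{189 + 2 \cdot 465^{2}}{-2939} - \frac{48829}{-183641}} - \frac{160171}{21522} = \frac{35619}{\left(189 + 2 \cdot 216225\right) \left(- \frac{1}{2939}\right) - - \frac{48829}{183641}} - \frac{160171}{21522} = \frac{35619}{\left(189 + 432450\right) \left(- \frac{1}{2939}\right) + \frac{48829}{183641}} - \frac{160171}{21522} = \frac{35619}{432639 \left(- \frac{1}{2939}\right) + \frac{48829}{183641}} - \frac{160171}{21522} = \frac{35619}{- \frac{432639}{2939} + \frac{48829}{183641}} - \frac{160171}{21522} = \frac{35619}{- \frac{79306750168}{539720899}} - \frac{160171}{21522} = 35619 \left(- \frac{539720899}{79306750168}\right) - \frac{160171}{21522} = - \frac{19224318701481}{79306750168} - \frac{160171}{21522} = - \frac{213224214287216405}{853419938557848}$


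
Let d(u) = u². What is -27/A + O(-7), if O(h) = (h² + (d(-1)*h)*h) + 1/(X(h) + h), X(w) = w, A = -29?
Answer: 40137/406 ≈ 98.860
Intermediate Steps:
O(h) = 1/(2*h) + 2*h² (O(h) = (h² + ((-1)²*h)*h) + 1/(h + h) = (h² + (1*h)*h) + 1/(2*h) = (h² + h*h) + 1/(2*h) = (h² + h²) + 1/(2*h) = 2*h² + 1/(2*h) = 1/(2*h) + 2*h²)
-27/A + O(-7) = -27/(-29) + (½)*(1 + 4*(-7)³)/(-7) = -1/29*(-27) + (½)*(-⅐)*(1 + 4*(-343)) = 27/29 + (½)*(-⅐)*(1 - 1372) = 27/29 + (½)*(-⅐)*(-1371) = 27/29 + 1371/14 = 40137/406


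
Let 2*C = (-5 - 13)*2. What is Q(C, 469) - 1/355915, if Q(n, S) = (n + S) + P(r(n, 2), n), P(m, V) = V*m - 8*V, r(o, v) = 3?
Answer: 192550014/355915 ≈ 541.00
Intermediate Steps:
C = -18 (C = ((-5 - 13)*2)/2 = (-18*2)/2 = (½)*(-36) = -18)
P(m, V) = -8*V + V*m
Q(n, S) = S - 4*n (Q(n, S) = (n + S) + n*(-8 + 3) = (S + n) + n*(-5) = (S + n) - 5*n = S - 4*n)
Q(C, 469) - 1/355915 = (469 - 4*(-18)) - 1/355915 = (469 + 72) - 1*1/355915 = 541 - 1/355915 = 192550014/355915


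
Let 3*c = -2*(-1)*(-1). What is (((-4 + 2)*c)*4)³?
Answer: 4096/27 ≈ 151.70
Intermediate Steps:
c = -⅔ (c = (-2*(-1)*(-1))/3 = (2*(-1))/3 = (⅓)*(-2) = -⅔ ≈ -0.66667)
(((-4 + 2)*c)*4)³ = (((-4 + 2)*(-⅔))*4)³ = (-2*(-⅔)*4)³ = ((4/3)*4)³ = (16/3)³ = 4096/27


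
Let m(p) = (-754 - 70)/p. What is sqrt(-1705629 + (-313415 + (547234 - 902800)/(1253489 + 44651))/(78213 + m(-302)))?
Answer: I*sqrt(4009320179127136791570741778130)/1533177983050 ≈ 1306.0*I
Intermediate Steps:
m(p) = -824/p
sqrt(-1705629 + (-313415 + (547234 - 902800)/(1253489 + 44651))/(78213 + m(-302))) = sqrt(-1705629 + (-313415 + (547234 - 902800)/(1253489 + 44651))/(78213 - 824/(-302))) = sqrt(-1705629 + (-313415 - 355566/1298140)/(78213 - 824*(-1/302))) = sqrt(-1705629 + (-313415 - 355566*1/1298140)/(78213 + 412/151)) = sqrt(-1705629 + (-313415 - 177783/649070)/(11810575/151)) = sqrt(-1705629 - 203428451833/649070*151/11810575) = sqrt(-1705629 - 30717696226783/7665889915250) = sqrt(-13075194867954169033/7665889915250) = I*sqrt(4009320179127136791570741778130)/1533177983050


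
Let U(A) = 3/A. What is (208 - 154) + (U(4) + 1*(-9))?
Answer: 183/4 ≈ 45.750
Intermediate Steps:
(208 - 154) + (U(4) + 1*(-9)) = (208 - 154) + (3/4 + 1*(-9)) = 54 + (3*(¼) - 9) = 54 + (¾ - 9) = 54 - 33/4 = 183/4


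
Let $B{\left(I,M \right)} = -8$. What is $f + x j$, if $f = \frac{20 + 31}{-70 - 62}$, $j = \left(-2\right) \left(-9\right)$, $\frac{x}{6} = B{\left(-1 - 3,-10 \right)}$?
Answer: $- \frac{38033}{44} \approx -864.39$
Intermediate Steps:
$x = -48$ ($x = 6 \left(-8\right) = -48$)
$j = 18$
$f = - \frac{17}{44}$ ($f = \frac{51}{-132} = 51 \left(- \frac{1}{132}\right) = - \frac{17}{44} \approx -0.38636$)
$f + x j = - \frac{17}{44} - 864 = - \frac{38033}{44}$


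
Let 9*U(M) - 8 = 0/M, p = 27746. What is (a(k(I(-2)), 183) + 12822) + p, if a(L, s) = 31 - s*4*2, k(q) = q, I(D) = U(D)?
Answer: 39135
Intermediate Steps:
U(M) = 8/9 (U(M) = 8/9 + (0/M)/9 = 8/9 + (⅑)*0 = 8/9 + 0 = 8/9)
I(D) = 8/9
a(L, s) = 31 - 8*s (a(L, s) = 31 - s*8 = 31 - 8*s)
(a(k(I(-2)), 183) + 12822) + p = ((31 - 8*183) + 12822) + 27746 = ((31 - 1464) + 12822) + 27746 = (-1433 + 12822) + 27746 = 11389 + 27746 = 39135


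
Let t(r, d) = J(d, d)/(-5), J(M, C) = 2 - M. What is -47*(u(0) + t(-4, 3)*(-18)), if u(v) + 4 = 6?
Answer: 376/5 ≈ 75.200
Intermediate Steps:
u(v) = 2 (u(v) = -4 + 6 = 2)
t(r, d) = -⅖ + d/5 (t(r, d) = (2 - d)/(-5) = (2 - d)*(-⅕) = -⅖ + d/5)
-47*(u(0) + t(-4, 3)*(-18)) = -47*(2 + (-⅖ + (⅕)*3)*(-18)) = -47*(2 + (-⅖ + ⅗)*(-18)) = -47*(2 + (⅕)*(-18)) = -47*(2 - 18/5) = -47*(-8/5) = 376/5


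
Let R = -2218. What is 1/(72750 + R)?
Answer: 1/70532 ≈ 1.4178e-5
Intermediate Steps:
1/(72750 + R) = 1/(72750 - 2218) = 1/70532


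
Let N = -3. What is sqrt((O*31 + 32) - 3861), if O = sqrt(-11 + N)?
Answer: sqrt(-3829 + 31*I*sqrt(14)) ≈ 0.9371 + 61.886*I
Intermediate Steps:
O = I*sqrt(14) (O = sqrt(-11 - 3) = sqrt(-14) = I*sqrt(14) ≈ 3.7417*I)
sqrt((O*31 + 32) - 3861) = sqrt(((I*sqrt(14))*31 + 32) - 3861) = sqrt((31*I*sqrt(14) + 32) - 3861) = sqrt((32 + 31*I*sqrt(14)) - 3861) = sqrt(-3829 + 31*I*sqrt(14))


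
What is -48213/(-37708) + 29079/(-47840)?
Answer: 27499977/40998880 ≈ 0.67075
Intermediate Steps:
-48213/(-37708) + 29079/(-47840) = -48213*(-1/37708) + 29079*(-1/47840) = 4383/3428 - 29079/47840 = 27499977/40998880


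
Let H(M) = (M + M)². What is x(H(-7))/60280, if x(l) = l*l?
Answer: 4802/7535 ≈ 0.63729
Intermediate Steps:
H(M) = 4*M² (H(M) = (2*M)² = 4*M²)
x(l) = l²
x(H(-7))/60280 = (4*(-7)²)²/60280 = (4*49)²*(1/60280) = 196²*(1/60280) = 38416*(1/60280) = 4802/7535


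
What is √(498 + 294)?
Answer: 6*√22 ≈ 28.142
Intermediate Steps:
√(498 + 294) = √792 = 6*√22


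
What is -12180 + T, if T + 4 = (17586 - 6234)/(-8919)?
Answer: -36226816/2973 ≈ -12185.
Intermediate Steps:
T = -15676/2973 (T = -4 + (17586 - 6234)/(-8919) = -4 + 11352*(-1/8919) = -4 - 3784/2973 = -15676/2973 ≈ -5.2728)
-12180 + T = -12180 - 15676/2973 = -36226816/2973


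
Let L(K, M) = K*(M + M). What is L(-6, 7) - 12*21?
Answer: -336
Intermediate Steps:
L(K, M) = 2*K*M (L(K, M) = K*(2*M) = 2*K*M)
L(-6, 7) - 12*21 = 2*(-6)*7 - 12*21 = -84 - 252 = -336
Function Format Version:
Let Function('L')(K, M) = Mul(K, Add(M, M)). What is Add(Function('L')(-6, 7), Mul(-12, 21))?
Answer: -336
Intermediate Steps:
Function('L')(K, M) = Mul(2, K, M) (Function('L')(K, M) = Mul(K, Mul(2, M)) = Mul(2, K, M))
Add(Function('L')(-6, 7), Mul(-12, 21)) = Add(Mul(2, -6, 7), Mul(-12, 21)) = Add(-84, -252) = -336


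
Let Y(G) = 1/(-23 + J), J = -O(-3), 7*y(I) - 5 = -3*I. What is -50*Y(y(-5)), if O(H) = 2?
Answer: 2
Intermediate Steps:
y(I) = 5/7 - 3*I/7 (y(I) = 5/7 + (-3*I)/7 = 5/7 - 3*I/7)
J = -2 (J = -1*2 = -2)
Y(G) = -1/25 (Y(G) = 1/(-23 - 2) = 1/(-25) = -1/25)
-50*Y(y(-5)) = -50*(-1/25) = 2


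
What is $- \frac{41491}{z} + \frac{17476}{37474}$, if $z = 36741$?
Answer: $- \frac{456374009}{688416117} \approx -0.66293$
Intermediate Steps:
$- \frac{41491}{z} + \frac{17476}{37474} = - \frac{41491}{36741} + \frac{17476}{37474} = \left(-41491\right) \frac{1}{36741} + 17476 \cdot \frac{1}{37474} = - \frac{41491}{36741} + \frac{8738}{18737} = - \frac{456374009}{688416117}$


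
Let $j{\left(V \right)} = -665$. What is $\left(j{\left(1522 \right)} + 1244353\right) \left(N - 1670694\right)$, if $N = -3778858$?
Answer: $-6777542427776$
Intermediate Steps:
$\left(j{\left(1522 \right)} + 1244353\right) \left(N - 1670694\right) = \left(-665 + 1244353\right) \left(-3778858 - 1670694\right) = 1243688 \left(-5449552\right) = -6777542427776$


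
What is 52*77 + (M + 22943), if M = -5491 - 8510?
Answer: 12946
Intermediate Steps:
M = -14001
52*77 + (M + 22943) = 52*77 + (-14001 + 22943) = 4004 + 8942 = 12946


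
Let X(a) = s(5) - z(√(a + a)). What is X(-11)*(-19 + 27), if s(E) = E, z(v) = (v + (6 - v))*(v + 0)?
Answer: 40 - 48*I*√22 ≈ 40.0 - 225.14*I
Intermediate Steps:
z(v) = 6*v
X(a) = 5 - 6*√2*√a (X(a) = 5 - 6*√(a + a) = 5 - 6*√(2*a) = 5 - 6*√2*√a)
X(-11)*(-19 + 27) = (5 - 6*√2*√(-11))*(-19 + 27) = (5 - 6*√2*I*√11)*8 = (5 - 6*I*√22)*8 = 40 - 48*I*√22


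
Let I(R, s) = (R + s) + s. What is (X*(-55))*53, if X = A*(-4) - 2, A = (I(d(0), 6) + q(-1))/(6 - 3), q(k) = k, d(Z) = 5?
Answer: 204050/3 ≈ 68017.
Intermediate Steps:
I(R, s) = R + 2*s
A = 16/3 (A = ((5 + 2*6) - 1)/(6 - 3) = ((5 + 12) - 1)/3 = (17 - 1)*(⅓) = 16*(⅓) = 16/3 ≈ 5.3333)
X = -70/3 (X = (16/3)*(-4) - 2 = -64/3 - 2 = -70/3 ≈ -23.333)
(X*(-55))*53 = -70/3*(-55)*53 = (3850/3)*53 = 204050/3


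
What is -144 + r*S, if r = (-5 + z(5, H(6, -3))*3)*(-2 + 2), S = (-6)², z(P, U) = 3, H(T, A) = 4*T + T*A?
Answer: -144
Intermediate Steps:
H(T, A) = 4*T + A*T
S = 36
r = 0 (r = (-5 + 3*3)*(-2 + 2) = (-5 + 9)*0 = 4*0 = 0)
-144 + r*S = -144 + 0*36 = -144 + 0 = -144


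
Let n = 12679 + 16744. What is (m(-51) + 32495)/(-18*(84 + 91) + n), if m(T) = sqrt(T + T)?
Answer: 32495/26273 + I*sqrt(102)/26273 ≈ 1.2368 + 0.00038441*I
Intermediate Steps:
n = 29423
m(T) = sqrt(2)*sqrt(T) (m(T) = sqrt(2*T) = sqrt(2)*sqrt(T))
(m(-51) + 32495)/(-18*(84 + 91) + n) = (sqrt(2)*sqrt(-51) + 32495)/(-18*(84 + 91) + 29423) = (sqrt(2)*(I*sqrt(51)) + 32495)/(-18*175 + 29423) = (I*sqrt(102) + 32495)/(-3150 + 29423) = (32495 + I*sqrt(102))/26273 = (32495 + I*sqrt(102))*(1/26273) = 32495/26273 + I*sqrt(102)/26273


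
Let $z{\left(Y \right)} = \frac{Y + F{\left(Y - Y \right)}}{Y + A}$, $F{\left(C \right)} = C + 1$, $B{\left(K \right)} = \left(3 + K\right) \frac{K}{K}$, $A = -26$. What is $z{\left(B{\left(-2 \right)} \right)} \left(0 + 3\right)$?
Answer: $- \frac{6}{25} \approx -0.24$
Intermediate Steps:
$B{\left(K \right)} = 3 + K$ ($B{\left(K \right)} = \left(3 + K\right) 1 = 3 + K$)
$F{\left(C \right)} = 1 + C$
$z{\left(Y \right)} = \frac{1 + Y}{-26 + Y}$ ($z{\left(Y \right)} = \frac{Y + \left(1 + \left(Y - Y\right)\right)}{Y - 26} = \frac{Y + \left(1 + 0\right)}{-26 + Y} = \frac{Y + 1}{-26 + Y} = \frac{1 + Y}{-26 + Y}$)
$z{\left(B{\left(-2 \right)} \right)} \left(0 + 3\right) = \frac{1 + \left(3 - 2\right)}{-26 + \left(3 - 2\right)} \left(0 + 3\right) = \frac{1 + 1}{-26 + 1} \cdot 3 = \frac{1}{-25} \cdot 2 \cdot 3 = \left(- \frac{1}{25}\right) 2 \cdot 3 = \left(- \frac{2}{25}\right) 3 = - \frac{6}{25}$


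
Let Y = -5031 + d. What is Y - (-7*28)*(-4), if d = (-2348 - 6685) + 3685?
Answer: -11163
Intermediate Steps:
d = -5348 (d = -9033 + 3685 = -5348)
Y = -10379 (Y = -5031 - 5348 = -10379)
Y - (-7*28)*(-4) = -10379 - (-7*28)*(-4) = -10379 - (-196)*(-4) = -10379 - 1*784 = -10379 - 784 = -11163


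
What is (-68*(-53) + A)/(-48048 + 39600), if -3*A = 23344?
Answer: 3133/6336 ≈ 0.49448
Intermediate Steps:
A = -23344/3 (A = -⅓*23344 = -23344/3 ≈ -7781.3)
(-68*(-53) + A)/(-48048 + 39600) = (-68*(-53) - 23344/3)/(-48048 + 39600) = (3604 - 23344/3)/(-8448) = -12532/3*(-1/8448) = 3133/6336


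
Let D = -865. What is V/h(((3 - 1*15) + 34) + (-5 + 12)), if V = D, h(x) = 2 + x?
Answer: -865/31 ≈ -27.903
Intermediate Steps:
V = -865
V/h(((3 - 1*15) + 34) + (-5 + 12)) = -865/(2 + (((3 - 1*15) + 34) + (-5 + 12))) = -865/(2 + (((3 - 15) + 34) + 7)) = -865/(2 + ((-12 + 34) + 7)) = -865/(2 + (22 + 7)) = -865/(2 + 29) = -865/31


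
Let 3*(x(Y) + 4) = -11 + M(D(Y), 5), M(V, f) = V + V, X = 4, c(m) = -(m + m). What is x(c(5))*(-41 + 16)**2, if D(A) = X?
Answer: -3125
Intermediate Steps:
c(m) = -2*m
D(A) = 4
M(V, f) = 2*V
x(Y) = -5 (x(Y) = -4 + (-11 + 2*4)/3 = -4 + (-11 + 8)/3 = -4 + (1/3)*(-3) = -4 - 1 = -5)
x(c(5))*(-41 + 16)**2 = -5*(-41 + 16)**2 = -5*(-25)**2 = -5*625 = -3125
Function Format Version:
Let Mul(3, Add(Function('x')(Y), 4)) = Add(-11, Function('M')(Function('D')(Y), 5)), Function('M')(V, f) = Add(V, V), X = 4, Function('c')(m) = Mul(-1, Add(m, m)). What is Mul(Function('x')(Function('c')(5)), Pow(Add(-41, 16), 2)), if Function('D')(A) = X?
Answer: -3125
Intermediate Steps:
Function('c')(m) = Mul(-2, m) (Function('c')(m) = Mul(-1, Mul(2, m)) = Mul(-2, m))
Function('D')(A) = 4
Function('M')(V, f) = Mul(2, V)
Function('x')(Y) = -5 (Function('x')(Y) = Add(-4, Mul(Rational(1, 3), Add(-11, Mul(2, 4)))) = Add(-4, Mul(Rational(1, 3), Add(-11, 8))) = Add(-4, Mul(Rational(1, 3), -3)) = Add(-4, -1) = -5)
Mul(Function('x')(Function('c')(5)), Pow(Add(-41, 16), 2)) = Mul(-5, Pow(Add(-41, 16), 2)) = Mul(-5, Pow(-25, 2)) = Mul(-5, 625) = -3125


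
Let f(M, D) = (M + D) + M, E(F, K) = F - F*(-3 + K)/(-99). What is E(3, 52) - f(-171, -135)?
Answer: 15889/33 ≈ 481.48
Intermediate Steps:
E(F, K) = F + F*(-3 + K)/99 (E(F, K) = F - F*(-3 + K)*(-1)/99 = F - (-1)*F*(-3 + K)/99 = F + F*(-3 + K)/99)
f(M, D) = D + 2*M (f(M, D) = (D + M) + M = D + 2*M)
E(3, 52) - f(-171, -135) = (1/99)*3*(96 + 52) - (-135 + 2*(-171)) = (1/99)*3*148 - (-135 - 342) = 148/33 - 1*(-477) = 148/33 + 477 = 15889/33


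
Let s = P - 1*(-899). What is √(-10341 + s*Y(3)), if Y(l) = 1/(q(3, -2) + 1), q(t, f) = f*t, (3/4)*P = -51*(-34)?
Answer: 2*I*√68645/5 ≈ 104.8*I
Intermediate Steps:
P = 2312 (P = 4*(-51*(-34))/3 = (4/3)*1734 = 2312)
s = 3211 (s = 2312 - 1*(-899) = 2312 + 899 = 3211)
Y(l) = -⅕ (Y(l) = 1/(-2*3 + 1) = 1/(-6 + 1) = 1/(-5) = -⅕)
√(-10341 + s*Y(3)) = √(-10341 + 3211*(-⅕)) = √(-10341 - 3211/5) = √(-54916/5) = 2*I*√68645/5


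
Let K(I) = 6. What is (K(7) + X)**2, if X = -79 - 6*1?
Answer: 6241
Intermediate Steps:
X = -85 (X = -79 - 6 = -85)
(K(7) + X)**2 = (6 - 85)**2 = (-79)**2 = 6241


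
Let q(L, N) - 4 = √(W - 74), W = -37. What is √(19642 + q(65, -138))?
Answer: √(19646 + I*√111) ≈ 140.16 + 0.0376*I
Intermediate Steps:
q(L, N) = 4 + I*√111 (q(L, N) = 4 + √(-37 - 74) = 4 + √(-111) = 4 + I*√111)
√(19642 + q(65, -138)) = √(19642 + (4 + I*√111)) = √(19646 + I*√111)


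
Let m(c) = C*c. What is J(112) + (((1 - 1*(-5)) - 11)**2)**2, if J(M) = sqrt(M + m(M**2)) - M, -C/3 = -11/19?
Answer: 513 + 4*sqrt(494095)/19 ≈ 660.98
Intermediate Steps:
C = 33/19 (C = -(-33)/19 = -3*(-11/19) = 33/19 ≈ 1.7368)
m(c) = 33*c/19
J(M) = sqrt(M + 33*M**2/19) - M
J(112) + (((1 - 1*(-5)) - 11)**2)**2 = (-1*112 + sqrt(19)*sqrt(112*(19 + 33*112))/19) + (((1 - 1*(-5)) - 11)**2)**2 = (-112 + sqrt(19)*sqrt(112*(19 + 3696))/19) + (((1 + 5) - 11)**2)**2 = (-112 + sqrt(19)*sqrt(112*3715)/19) + ((6 - 11)**2)**2 = (-112 + sqrt(19)*sqrt(416080)/19) + ((-5)**2)**2 = (-112 + sqrt(19)*(4*sqrt(26005))/19) + 25**2 = (-112 + 4*sqrt(494095)/19) + 625 = 513 + 4*sqrt(494095)/19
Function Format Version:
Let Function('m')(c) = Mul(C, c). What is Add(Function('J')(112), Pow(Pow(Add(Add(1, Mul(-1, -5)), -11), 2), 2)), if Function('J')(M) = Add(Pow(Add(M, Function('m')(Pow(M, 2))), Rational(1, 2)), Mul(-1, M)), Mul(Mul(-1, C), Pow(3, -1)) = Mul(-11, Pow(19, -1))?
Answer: Add(513, Mul(Rational(4, 19), Pow(494095, Rational(1, 2)))) ≈ 660.98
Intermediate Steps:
C = Rational(33, 19) (C = Mul(-3, Mul(-11, Pow(19, -1))) = Mul(-3, Mul(-11, Rational(1, 19))) = Mul(-3, Rational(-11, 19)) = Rational(33, 19) ≈ 1.7368)
Function('m')(c) = Mul(Rational(33, 19), c)
Function('J')(M) = Add(Pow(Add(M, Mul(Rational(33, 19), Pow(M, 2))), Rational(1, 2)), Mul(-1, M))
Add(Function('J')(112), Pow(Pow(Add(Add(1, Mul(-1, -5)), -11), 2), 2)) = Add(Add(Mul(-1, 112), Mul(Rational(1, 19), Pow(19, Rational(1, 2)), Pow(Mul(112, Add(19, Mul(33, 112))), Rational(1, 2)))), Pow(Pow(Add(Add(1, Mul(-1, -5)), -11), 2), 2)) = Add(Add(-112, Mul(Rational(1, 19), Pow(19, Rational(1, 2)), Pow(Mul(112, Add(19, 3696)), Rational(1, 2)))), Pow(Pow(Add(Add(1, 5), -11), 2), 2)) = Add(Add(-112, Mul(Rational(1, 19), Pow(19, Rational(1, 2)), Pow(Mul(112, 3715), Rational(1, 2)))), Pow(Pow(Add(6, -11), 2), 2)) = Add(Add(-112, Mul(Rational(1, 19), Pow(19, Rational(1, 2)), Pow(416080, Rational(1, 2)))), Pow(Pow(-5, 2), 2)) = Add(Add(-112, Mul(Rational(1, 19), Pow(19, Rational(1, 2)), Mul(4, Pow(26005, Rational(1, 2))))), Pow(25, 2)) = Add(Add(-112, Mul(Rational(4, 19), Pow(494095, Rational(1, 2)))), 625) = Add(513, Mul(Rational(4, 19), Pow(494095, Rational(1, 2))))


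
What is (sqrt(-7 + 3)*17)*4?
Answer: 136*I ≈ 136.0*I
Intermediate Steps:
(sqrt(-7 + 3)*17)*4 = (sqrt(-4)*17)*4 = ((2*I)*17)*4 = (34*I)*4 = 136*I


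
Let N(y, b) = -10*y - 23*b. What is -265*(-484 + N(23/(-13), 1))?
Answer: 1685665/13 ≈ 1.2967e+5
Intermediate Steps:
N(y, b) = -23*b - 10*y
-265*(-484 + N(23/(-13), 1)) = -265*(-484 + (-23*1 - 230/(-13))) = -265*(-484 + (-23 - 230*(-1)/13)) = -265*(-484 + (-23 - 10*(-23/13))) = -265*(-484 + (-23 + 230/13)) = -265*(-484 - 69/13) = -265*(-6361/13) = 1685665/13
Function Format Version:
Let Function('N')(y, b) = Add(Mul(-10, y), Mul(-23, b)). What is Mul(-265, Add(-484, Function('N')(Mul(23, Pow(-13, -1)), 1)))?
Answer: Rational(1685665, 13) ≈ 1.2967e+5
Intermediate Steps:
Function('N')(y, b) = Add(Mul(-23, b), Mul(-10, y))
Mul(-265, Add(-484, Function('N')(Mul(23, Pow(-13, -1)), 1))) = Mul(-265, Add(-484, Add(Mul(-23, 1), Mul(-10, Mul(23, Pow(-13, -1)))))) = Mul(-265, Add(-484, Add(-23, Mul(-10, Mul(23, Rational(-1, 13)))))) = Mul(-265, Add(-484, Add(-23, Mul(-10, Rational(-23, 13))))) = Mul(-265, Add(-484, Add(-23, Rational(230, 13)))) = Mul(-265, Add(-484, Rational(-69, 13))) = Mul(-265, Rational(-6361, 13)) = Rational(1685665, 13)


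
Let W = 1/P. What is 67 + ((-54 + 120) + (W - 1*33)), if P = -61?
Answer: 6099/61 ≈ 99.984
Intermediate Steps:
W = -1/61 (W = 1/(-61) = -1/61 ≈ -0.016393)
67 + ((-54 + 120) + (W - 1*33)) = 67 + ((-54 + 120) + (-1/61 - 1*33)) = 67 + (66 + (-1/61 - 33)) = 67 + (66 - 2014/61) = 67 + 2012/61 = 6099/61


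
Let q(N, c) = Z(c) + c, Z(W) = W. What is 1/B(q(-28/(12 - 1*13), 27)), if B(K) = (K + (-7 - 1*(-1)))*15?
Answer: 1/720 ≈ 0.0013889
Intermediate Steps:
q(N, c) = 2*c (q(N, c) = c + c = 2*c)
B(K) = -90 + 15*K (B(K) = (K + (-7 + 1))*15 = (K - 6)*15 = (-6 + K)*15 = -90 + 15*K)
1/B(q(-28/(12 - 1*13), 27)) = 1/(-90 + 15*(2*27)) = 1/(-90 + 15*54) = 1/(-90 + 810) = 1/720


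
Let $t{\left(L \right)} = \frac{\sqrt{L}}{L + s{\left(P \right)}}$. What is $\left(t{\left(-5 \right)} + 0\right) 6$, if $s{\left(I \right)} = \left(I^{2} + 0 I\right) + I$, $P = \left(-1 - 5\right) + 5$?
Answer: $- \frac{6 i \sqrt{5}}{5} \approx - 2.6833 i$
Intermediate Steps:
$P = -1$ ($P = -6 + 5 = -1$)
$s{\left(I \right)} = I + I^{2}$ ($s{\left(I \right)} = \left(I^{2} + 0\right) + I = I^{2} + I = I + I^{2}$)
$t{\left(L \right)} = \frac{1}{\sqrt{L}}$ ($t{\left(L \right)} = \frac{\sqrt{L}}{L - \left(1 - 1\right)} = \frac{\sqrt{L}}{L - 0} = \frac{\sqrt{L}}{L + 0} = \frac{\sqrt{L}}{L} = \frac{1}{\sqrt{L}}$)
$\left(t{\left(-5 \right)} + 0\right) 6 = \left(\frac{1}{\sqrt{-5}} + 0\right) 6 = \left(- \frac{i \sqrt{5}}{5} + 0\right) 6 = - \frac{i \sqrt{5}}{5} \cdot 6 = - \frac{6 i \sqrt{5}}{5}$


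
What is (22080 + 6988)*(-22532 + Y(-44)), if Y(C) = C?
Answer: -656239168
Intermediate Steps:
(22080 + 6988)*(-22532 + Y(-44)) = (22080 + 6988)*(-22532 - 44) = 29068*(-22576) = -656239168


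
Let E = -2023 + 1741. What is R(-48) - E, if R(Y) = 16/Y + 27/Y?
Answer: 13493/48 ≈ 281.10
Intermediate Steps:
E = -282
R(Y) = 43/Y
R(-48) - E = 43/(-48) - 1*(-282) = 43*(-1/48) + 282 = -43/48 + 282 = 13493/48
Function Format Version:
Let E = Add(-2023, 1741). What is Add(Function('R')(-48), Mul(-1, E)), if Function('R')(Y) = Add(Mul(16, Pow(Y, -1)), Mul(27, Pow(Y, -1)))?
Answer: Rational(13493, 48) ≈ 281.10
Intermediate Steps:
E = -282
Function('R')(Y) = Mul(43, Pow(Y, -1))
Add(Function('R')(-48), Mul(-1, E)) = Add(Mul(43, Pow(-48, -1)), Mul(-1, -282)) = Add(Mul(43, Rational(-1, 48)), 282) = Add(Rational(-43, 48), 282) = Rational(13493, 48)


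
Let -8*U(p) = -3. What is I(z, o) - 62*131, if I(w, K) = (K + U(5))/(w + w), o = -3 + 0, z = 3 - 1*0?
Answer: -129959/16 ≈ -8122.4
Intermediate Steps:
U(p) = 3/8 (U(p) = -⅛*(-3) = 3/8)
z = 3 (z = 3 + 0 = 3)
o = -3
I(w, K) = (3/8 + K)/(2*w) (I(w, K) = (K + 3/8)/(w + w) = (3/8 + K)/((2*w)) = (3/8 + K)*(1/(2*w)) = (3/8 + K)/(2*w))
I(z, o) - 62*131 = (1/16)*(3 + 8*(-3))/3 - 62*131 = (1/16)*(⅓)*(3 - 24) - 8122 = (1/16)*(⅓)*(-21) - 8122 = -7/16 - 8122 = -129959/16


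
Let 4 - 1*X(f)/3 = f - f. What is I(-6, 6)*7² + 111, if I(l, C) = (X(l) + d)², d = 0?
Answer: 7167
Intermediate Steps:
X(f) = 12 (X(f) = 12 - 3*(f - f) = 12 - 3*0 = 12 + 0 = 12)
I(l, C) = 144 (I(l, C) = (12 + 0)² = 12² = 144)
I(-6, 6)*7² + 111 = 144*7² + 111 = 144*49 + 111 = 7056 + 111 = 7167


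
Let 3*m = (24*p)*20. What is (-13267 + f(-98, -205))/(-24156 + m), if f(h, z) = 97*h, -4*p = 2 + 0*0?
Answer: 22773/24236 ≈ 0.93964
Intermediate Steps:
p = -½ (p = -(2 + 0*0)/4 = -(2 + 0)/4 = -¼*2 = -½ ≈ -0.50000)
m = -80 (m = ((24*(-½))*20)/3 = (-12*20)/3 = (⅓)*(-240) = -80)
(-13267 + f(-98, -205))/(-24156 + m) = (-13267 + 97*(-98))/(-24156 - 80) = (-13267 - 9506)/(-24236) = -22773*(-1/24236) = 22773/24236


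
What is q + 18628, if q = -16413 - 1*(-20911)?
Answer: 23126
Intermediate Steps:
q = 4498 (q = -16413 + 20911 = 4498)
q + 18628 = 4498 + 18628 = 23126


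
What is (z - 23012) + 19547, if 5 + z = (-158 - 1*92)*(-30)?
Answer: 4030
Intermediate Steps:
z = 7495 (z = -5 + (-158 - 1*92)*(-30) = -5 + (-158 - 92)*(-30) = -5 - 250*(-30) = -5 + 7500 = 7495)
(z - 23012) + 19547 = (7495 - 23012) + 19547 = -15517 + 19547 = 4030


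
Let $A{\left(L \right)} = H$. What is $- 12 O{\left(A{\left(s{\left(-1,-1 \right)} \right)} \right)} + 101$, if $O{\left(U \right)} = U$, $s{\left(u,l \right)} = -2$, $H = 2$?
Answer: $77$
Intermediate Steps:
$A{\left(L \right)} = 2$
$- 12 O{\left(A{\left(s{\left(-1,-1 \right)} \right)} \right)} + 101 = \left(-12\right) 2 + 101 = -24 + 101 = 77$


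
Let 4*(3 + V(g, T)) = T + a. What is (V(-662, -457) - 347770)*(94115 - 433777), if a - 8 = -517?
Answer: 118207301099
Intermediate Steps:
a = -509 (a = 8 - 517 = -509)
V(g, T) = -521/4 + T/4 (V(g, T) = -3 + (T - 509)/4 = -3 + (-509 + T)/4 = -3 + (-509/4 + T/4) = -521/4 + T/4)
(V(-662, -457) - 347770)*(94115 - 433777) = ((-521/4 + (¼)*(-457)) - 347770)*(94115 - 433777) = ((-521/4 - 457/4) - 347770)*(-339662) = (-489/2 - 347770)*(-339662) = -696029/2*(-339662) = 118207301099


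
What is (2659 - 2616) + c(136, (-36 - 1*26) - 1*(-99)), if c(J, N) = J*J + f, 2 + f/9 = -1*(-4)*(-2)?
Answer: 18449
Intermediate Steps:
f = -90 (f = -18 + 9*(-1*(-4)*(-2)) = -18 + 9*(4*(-2)) = -18 + 9*(-8) = -18 - 72 = -90)
c(J, N) = -90 + J² (c(J, N) = J*J - 90 = J² - 90 = -90 + J²)
(2659 - 2616) + c(136, (-36 - 1*26) - 1*(-99)) = (2659 - 2616) + (-90 + 136²) = 43 + (-90 + 18496) = 43 + 18406 = 18449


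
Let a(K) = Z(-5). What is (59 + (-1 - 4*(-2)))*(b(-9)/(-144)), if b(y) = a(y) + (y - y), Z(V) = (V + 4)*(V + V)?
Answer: -55/12 ≈ -4.5833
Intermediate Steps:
Z(V) = 2*V*(4 + V) (Z(V) = (4 + V)*(2*V) = 2*V*(4 + V))
a(K) = 10 (a(K) = 2*(-5)*(4 - 5) = 2*(-5)*(-1) = 10)
b(y) = 10 (b(y) = 10 + (y - y) = 10 + 0 = 10)
(59 + (-1 - 4*(-2)))*(b(-9)/(-144)) = (59 + (-1 - 4*(-2)))*(10/(-144)) = (59 + (-1 + 8))*(10*(-1/144)) = (59 + 7)*(-5/72) = 66*(-5/72) = -55/12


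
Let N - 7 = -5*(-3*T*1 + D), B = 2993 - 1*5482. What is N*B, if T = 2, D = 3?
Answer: -54758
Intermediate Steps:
B = -2489 (B = 2993 - 5482 = -2489)
N = 22 (N = 7 - 5*(-3*2*1 + 3) = 7 - 5*(-6*1 + 3) = 7 - 5*(-6 + 3) = 7 - 5*(-3) = 7 + 15 = 22)
N*B = 22*(-2489) = -54758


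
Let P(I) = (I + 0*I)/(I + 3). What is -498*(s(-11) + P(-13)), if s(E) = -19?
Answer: 44073/5 ≈ 8814.6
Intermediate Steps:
P(I) = I/(3 + I) (P(I) = (I + 0)/(3 + I) = I/(3 + I))
-498*(s(-11) + P(-13)) = -498*(-19 - 13/(3 - 13)) = -498*(-19 - 13/(-10)) = -498*(-19 - 13*(-⅒)) = -498*(-19 + 13/10) = -498*(-177/10) = 44073/5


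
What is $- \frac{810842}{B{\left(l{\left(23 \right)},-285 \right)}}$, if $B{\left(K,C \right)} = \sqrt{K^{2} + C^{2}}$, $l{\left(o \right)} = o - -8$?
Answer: $- \frac{405421 \sqrt{82186}}{41093} \approx -2828.4$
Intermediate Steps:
$l{\left(o \right)} = 8 + o$ ($l{\left(o \right)} = o + 8 = 8 + o$)
$B{\left(K,C \right)} = \sqrt{C^{2} + K^{2}}$
$- \frac{810842}{B{\left(l{\left(23 \right)},-285 \right)}} = - \frac{810842}{\sqrt{\left(-285\right)^{2} + \left(8 + 23\right)^{2}}} = - \frac{810842}{\sqrt{81225 + 31^{2}}} = - \frac{810842}{\sqrt{81225 + 961}} = - \frac{810842}{\sqrt{82186}} = - 810842 \frac{\sqrt{82186}}{82186} = - \frac{405421 \sqrt{82186}}{41093}$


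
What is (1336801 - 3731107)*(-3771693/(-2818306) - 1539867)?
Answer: 5195419713762915177/1409153 ≈ 3.6869e+12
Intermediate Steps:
(1336801 - 3731107)*(-3771693/(-2818306) - 1539867) = -2394306*(-3771693*(-1/2818306) - 1539867) = -2394306*(3771693/2818306 - 1539867) = -2394306*(-4339812633609/2818306) = 5195419713762915177/1409153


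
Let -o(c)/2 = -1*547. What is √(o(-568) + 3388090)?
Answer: 48*√1471 ≈ 1841.0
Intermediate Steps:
o(c) = 1094 (o(c) = -(-2)*547 = -2*(-547) = 1094)
√(o(-568) + 3388090) = √(1094 + 3388090) = √3389184 = 48*√1471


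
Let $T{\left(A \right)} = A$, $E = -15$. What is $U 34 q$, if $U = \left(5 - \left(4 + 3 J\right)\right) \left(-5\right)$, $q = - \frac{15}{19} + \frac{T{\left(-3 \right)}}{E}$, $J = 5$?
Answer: $- \frac{26656}{19} \approx -1402.9$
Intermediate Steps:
$q = - \frac{56}{95}$ ($q = - \frac{15}{19} - \frac{3}{-15} = \left(-15\right) \frac{1}{19} - - \frac{1}{5} = - \frac{15}{19} + \frac{1}{5} = - \frac{56}{95} \approx -0.58947$)
$U = 70$ ($U = \left(5 - 19\right) \left(-5\right) = \left(-14\right) \left(-5\right) = 70$)
$U 34 q = 70 \cdot 34 \left(- \frac{56}{95}\right) = 2380 \left(- \frac{56}{95}\right) = - \frac{26656}{19}$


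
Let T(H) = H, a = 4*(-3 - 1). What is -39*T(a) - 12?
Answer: 612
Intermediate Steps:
a = -16 (a = 4*(-4) = -16)
-39*T(a) - 12 = -39*(-16) - 12 = 624 - 12 = 612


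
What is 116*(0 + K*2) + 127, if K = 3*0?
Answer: 127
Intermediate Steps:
K = 0
116*(0 + K*2) + 127 = 116*(0 + 0*2) + 127 = 116*(0 + 0) + 127 = 116*0 + 127 = 0 + 127 = 127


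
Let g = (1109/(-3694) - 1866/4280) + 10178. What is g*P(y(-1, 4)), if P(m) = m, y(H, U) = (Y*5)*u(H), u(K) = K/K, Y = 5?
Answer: 201132246795/790516 ≈ 2.5443e+5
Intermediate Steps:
u(K) = 1
y(H, U) = 25 (y(H, U) = (5*5)*1 = 25*1 = 25)
g = 40226449359/3952580 (g = (1109*(-1/3694) - 1866*1/4280) + 10178 = (-1109/3694 - 933/2140) + 10178 = -2909881/3952580 + 10178 = 40226449359/3952580 ≈ 10177.)
g*P(y(-1, 4)) = (40226449359/3952580)*25 = 201132246795/790516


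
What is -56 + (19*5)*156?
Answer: 14764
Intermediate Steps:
-56 + (19*5)*156 = -56 + 95*156 = -56 + 14820 = 14764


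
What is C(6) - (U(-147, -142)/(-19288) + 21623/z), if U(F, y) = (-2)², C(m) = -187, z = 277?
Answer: -354040607/1335694 ≈ -265.06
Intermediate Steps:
U(F, y) = 4
C(6) - (U(-147, -142)/(-19288) + 21623/z) = -187 - (4/(-19288) + 21623/277) = -187 - (4*(-1/19288) + 21623*(1/277)) = -187 - (-1/4822 + 21623/277) = -187 - 1*104265829/1335694 = -187 - 104265829/1335694 = -354040607/1335694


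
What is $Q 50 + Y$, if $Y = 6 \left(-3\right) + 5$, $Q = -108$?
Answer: $-5413$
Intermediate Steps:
$Y = -13$ ($Y = -18 + 5 = -13$)
$Q 50 + Y = \left(-108\right) 50 - 13 = -5400 - 13 = -5413$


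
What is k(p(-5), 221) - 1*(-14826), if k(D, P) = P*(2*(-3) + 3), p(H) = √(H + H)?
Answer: 14163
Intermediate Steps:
p(H) = √2*√H (p(H) = √(2*H) = √2*√H)
k(D, P) = -3*P (k(D, P) = P*(-6 + 3) = P*(-3) = -3*P)
k(p(-5), 221) - 1*(-14826) = -3*221 - 1*(-14826) = -663 + 14826 = 14163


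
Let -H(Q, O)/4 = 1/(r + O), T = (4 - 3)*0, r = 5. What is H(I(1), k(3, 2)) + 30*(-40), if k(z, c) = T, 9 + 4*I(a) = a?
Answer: -6004/5 ≈ -1200.8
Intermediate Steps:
I(a) = -9/4 + a/4
T = 0 (T = 1*0 = 0)
k(z, c) = 0
H(Q, O) = -4/(5 + O)
H(I(1), k(3, 2)) + 30*(-40) = -4/(5 + 0) + 30*(-40) = -4/5 - 1200 = -4*⅕ - 1200 = -⅘ - 1200 = -6004/5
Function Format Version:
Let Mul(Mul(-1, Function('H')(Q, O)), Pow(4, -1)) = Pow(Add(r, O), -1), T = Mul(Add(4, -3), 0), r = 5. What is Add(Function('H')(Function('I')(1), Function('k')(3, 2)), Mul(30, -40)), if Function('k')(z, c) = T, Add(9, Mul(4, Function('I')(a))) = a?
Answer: Rational(-6004, 5) ≈ -1200.8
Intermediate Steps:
Function('I')(a) = Add(Rational(-9, 4), Mul(Rational(1, 4), a))
T = 0 (T = Mul(1, 0) = 0)
Function('k')(z, c) = 0
Function('H')(Q, O) = Mul(-4, Pow(Add(5, O), -1))
Add(Function('H')(Function('I')(1), Function('k')(3, 2)), Mul(30, -40)) = Add(Mul(-4, Pow(Add(5, 0), -1)), Mul(30, -40)) = Add(Mul(-4, Pow(5, -1)), -1200) = Add(Mul(-4, Rational(1, 5)), -1200) = Add(Rational(-4, 5), -1200) = Rational(-6004, 5)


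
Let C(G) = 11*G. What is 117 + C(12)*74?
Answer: 9885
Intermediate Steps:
117 + C(12)*74 = 117 + (11*12)*74 = 117 + 132*74 = 117 + 9768 = 9885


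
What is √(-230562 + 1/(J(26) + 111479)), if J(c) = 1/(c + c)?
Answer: I*√860871215967277406/1932303 ≈ 480.17*I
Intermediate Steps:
J(c) = 1/(2*c)
√(-230562 + 1/(J(26) + 111479)) = √(-230562 + 1/((½)/26 + 111479)) = √(-230562 + 1/((½)*(1/26) + 111479)) = √(-230562 + 1/(1/52 + 111479)) = √(-230562 + 1/(5796909/52)) = √(-230562 + 52/5796909) = √(-1336546932806/5796909) = I*√860871215967277406/1932303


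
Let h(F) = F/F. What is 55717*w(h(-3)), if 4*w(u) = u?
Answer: 55717/4 ≈ 13929.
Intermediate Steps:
h(F) = 1
w(u) = u/4
55717*w(h(-3)) = 55717*((¼)*1) = 55717*(¼) = 55717/4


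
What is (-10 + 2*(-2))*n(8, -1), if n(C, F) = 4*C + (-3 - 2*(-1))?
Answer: -434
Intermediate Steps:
n(C, F) = -1 + 4*C (n(C, F) = 4*C + (-3 + 2) = 4*C - 1 = -1 + 4*C)
(-10 + 2*(-2))*n(8, -1) = (-10 + 2*(-2))*(-1 + 4*8) = (-10 - 4)*(-1 + 32) = -14*31 = -434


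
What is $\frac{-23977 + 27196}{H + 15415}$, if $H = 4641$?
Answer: $\frac{3219}{20056} \approx 0.1605$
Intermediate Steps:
$\frac{-23977 + 27196}{H + 15415} = \frac{-23977 + 27196}{4641 + 15415} = \frac{3219}{20056}$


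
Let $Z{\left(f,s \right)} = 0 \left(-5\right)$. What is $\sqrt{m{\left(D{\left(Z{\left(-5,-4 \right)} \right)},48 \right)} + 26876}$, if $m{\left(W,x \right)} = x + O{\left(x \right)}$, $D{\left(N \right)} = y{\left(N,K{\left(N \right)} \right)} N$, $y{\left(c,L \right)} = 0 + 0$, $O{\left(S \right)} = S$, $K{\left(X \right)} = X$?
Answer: $2 \sqrt{6743} \approx 164.23$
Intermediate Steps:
$Z{\left(f,s \right)} = 0$
$y{\left(c,L \right)} = 0$
$D{\left(N \right)} = 0$ ($D{\left(N \right)} = 0 N = 0$)
$m{\left(W,x \right)} = 2 x$ ($m{\left(W,x \right)} = x + x = 2 x$)
$\sqrt{m{\left(D{\left(Z{\left(-5,-4 \right)} \right)},48 \right)} + 26876} = \sqrt{2 \cdot 48 + 26876} = \sqrt{96 + 26876} = \sqrt{26972} = 2 \sqrt{6743}$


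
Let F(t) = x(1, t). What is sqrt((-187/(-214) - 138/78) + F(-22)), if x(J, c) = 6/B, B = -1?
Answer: I*sqrt(53367106)/2782 ≈ 2.6259*I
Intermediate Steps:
x(J, c) = -6 (x(J, c) = 6/(-1) = 6*(-1) = -6)
F(t) = -6
sqrt((-187/(-214) - 138/78) + F(-22)) = sqrt((-187/(-214) - 138/78) - 6) = sqrt((-187*(-1/214) - 138*1/78) - 6) = sqrt((187/214 - 23/13) - 6) = sqrt(-2491/2782 - 6) = sqrt(-19183/2782) = I*sqrt(53367106)/2782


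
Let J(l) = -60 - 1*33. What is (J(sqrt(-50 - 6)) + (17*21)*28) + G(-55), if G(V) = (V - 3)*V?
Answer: 13093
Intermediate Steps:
J(l) = -93 (J(l) = -60 - 33 = -93)
G(V) = V*(-3 + V) (G(V) = (-3 + V)*V = V*(-3 + V))
(J(sqrt(-50 - 6)) + (17*21)*28) + G(-55) = (-93 + (17*21)*28) - 55*(-3 - 55) = (-93 + 357*28) - 55*(-58) = (-93 + 9996) + 3190 = 9903 + 3190 = 13093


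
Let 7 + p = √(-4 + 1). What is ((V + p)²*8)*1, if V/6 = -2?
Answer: 2864 - 304*I*√3 ≈ 2864.0 - 526.54*I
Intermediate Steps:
V = -12 (V = 6*(-2) = -12)
p = -7 + I*√3 (p = -7 + √(-4 + 1) = -7 + √(-3) = -7 + I*√3 ≈ -7.0 + 1.732*I)
((V + p)²*8)*1 = ((-12 + (-7 + I*√3))²*8)*1 = ((-19 + I*√3)²*8)*1 = (8*(-19 + I*√3)²)*1 = 8*(-19 + I*√3)²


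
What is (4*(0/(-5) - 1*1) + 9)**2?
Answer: 25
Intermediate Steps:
(4*(0/(-5) - 1*1) + 9)**2 = (4*(0*(-1/5) - 1) + 9)**2 = (4*(0 - 1) + 9)**2 = (4*(-1) + 9)**2 = (-4 + 9)**2 = 5**2 = 25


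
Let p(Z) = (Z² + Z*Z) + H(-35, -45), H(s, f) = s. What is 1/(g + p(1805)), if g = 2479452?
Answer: 1/8995467 ≈ 1.1117e-7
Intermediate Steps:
p(Z) = -35 + 2*Z² (p(Z) = (Z² + Z*Z) - 35 = (Z² + Z²) - 35 = 2*Z² - 35 = -35 + 2*Z²)
1/(g + p(1805)) = 1/(2479452 + (-35 + 2*1805²)) = 1/(2479452 + (-35 + 2*3258025)) = 1/(2479452 + (-35 + 6516050)) = 1/(2479452 + 6516015) = 1/8995467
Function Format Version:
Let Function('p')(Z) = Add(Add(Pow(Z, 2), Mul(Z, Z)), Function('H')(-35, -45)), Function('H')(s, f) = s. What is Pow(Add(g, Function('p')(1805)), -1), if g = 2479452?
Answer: Rational(1, 8995467) ≈ 1.1117e-7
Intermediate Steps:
Function('p')(Z) = Add(-35, Mul(2, Pow(Z, 2))) (Function('p')(Z) = Add(Add(Pow(Z, 2), Mul(Z, Z)), -35) = Add(Add(Pow(Z, 2), Pow(Z, 2)), -35) = Add(Mul(2, Pow(Z, 2)), -35) = Add(-35, Mul(2, Pow(Z, 2))))
Pow(Add(g, Function('p')(1805)), -1) = Pow(Add(2479452, Add(-35, Mul(2, Pow(1805, 2)))), -1) = Pow(Add(2479452, Add(-35, Mul(2, 3258025))), -1) = Pow(Add(2479452, Add(-35, 6516050)), -1) = Pow(Add(2479452, 6516015), -1) = Pow(8995467, -1) = Rational(1, 8995467)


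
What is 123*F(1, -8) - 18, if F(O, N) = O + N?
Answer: -879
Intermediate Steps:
F(O, N) = N + O
123*F(1, -8) - 18 = 123*(-8 + 1) - 18 = 123*(-7) - 18 = -861 - 18 = -879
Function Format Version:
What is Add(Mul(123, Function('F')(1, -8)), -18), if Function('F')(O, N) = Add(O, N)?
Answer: -879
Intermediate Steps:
Function('F')(O, N) = Add(N, O)
Add(Mul(123, Function('F')(1, -8)), -18) = Add(Mul(123, Add(-8, 1)), -18) = Add(Mul(123, -7), -18) = Add(-861, -18) = -879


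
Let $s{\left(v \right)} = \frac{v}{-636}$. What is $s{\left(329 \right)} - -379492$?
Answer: $\frac{241356583}{636} \approx 3.7949 \cdot 10^{5}$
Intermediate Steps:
$s{\left(v \right)} = - \frac{v}{636}$ ($s{\left(v \right)} = v \left(- \frac{1}{636}\right) = - \frac{v}{636}$)
$s{\left(329 \right)} - -379492 = \left(- \frac{1}{636}\right) 329 - -379492 = - \frac{329}{636} + 379492 = \frac{241356583}{636}$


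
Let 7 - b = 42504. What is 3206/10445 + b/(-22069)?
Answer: 514634379/230510705 ≈ 2.2326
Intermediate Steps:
b = -42497 (b = 7 - 1*42504 = 7 - 42504 = -42497)
3206/10445 + b/(-22069) = 3206/10445 - 42497/(-22069) = 3206*(1/10445) - 42497*(-1/22069) = 3206/10445 + 42497/22069 = 514634379/230510705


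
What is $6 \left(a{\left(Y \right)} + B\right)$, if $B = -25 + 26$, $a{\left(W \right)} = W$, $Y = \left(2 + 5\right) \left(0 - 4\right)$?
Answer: $-162$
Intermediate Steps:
$Y = -28$ ($Y = 7 \left(-4\right) = -28$)
$B = 1$
$6 \left(a{\left(Y \right)} + B\right) = 6 \left(-28 + 1\right) = 6 \left(-27\right) = -162$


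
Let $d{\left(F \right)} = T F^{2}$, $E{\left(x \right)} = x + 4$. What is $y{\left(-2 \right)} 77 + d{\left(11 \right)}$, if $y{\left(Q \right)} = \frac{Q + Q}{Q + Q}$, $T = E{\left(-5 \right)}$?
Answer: $-44$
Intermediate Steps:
$E{\left(x \right)} = 4 + x$
$T = -1$ ($T = 4 - 5 = -1$)
$d{\left(F \right)} = - F^{2}$
$y{\left(Q \right)} = 1$ ($y{\left(Q \right)} = \frac{2 Q}{2 Q} = 2 Q \frac{1}{2 Q} = 1$)
$y{\left(-2 \right)} 77 + d{\left(11 \right)} = 1 \cdot 77 - 11^{2} = 77 - 121 = -44$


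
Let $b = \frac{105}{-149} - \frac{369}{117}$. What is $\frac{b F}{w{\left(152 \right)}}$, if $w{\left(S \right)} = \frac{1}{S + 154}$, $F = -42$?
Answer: $\frac{96055848}{1937} \approx 49590.0$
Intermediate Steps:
$b = - \frac{7474}{1937}$ ($b = 105 \left(- \frac{1}{149}\right) - \frac{41}{13} = - \frac{105}{149} - \frac{41}{13} = - \frac{7474}{1937} \approx -3.8585$)
$w{\left(S \right)} = \frac{1}{154 + S}$
$\frac{b F}{w{\left(152 \right)}} = \frac{\left(- \frac{7474}{1937}\right) \left(-42\right)}{\frac{1}{154 + 152}} = \frac{313908}{1937 \cdot \frac{1}{306}} = \frac{313908 \frac{1}{\frac{1}{306}}}{1937} = \frac{313908}{1937} \cdot 306 = \frac{96055848}{1937}$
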